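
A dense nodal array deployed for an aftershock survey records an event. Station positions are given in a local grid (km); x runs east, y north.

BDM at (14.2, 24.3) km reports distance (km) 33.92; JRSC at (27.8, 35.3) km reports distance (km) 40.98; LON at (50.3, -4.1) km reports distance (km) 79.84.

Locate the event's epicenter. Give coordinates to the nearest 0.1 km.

x ≈ -11.7 km, y ≈ 46.2 km

Circle about each station: (x − 14.2)² + (y − 24.3)² = 33.92²; (x − 27.8)² + (y − 35.3)² = 40.98²; (x − 50.3)² + (y + 4.1)² = 79.84².
Subtracting the BDM equation from the JRSC and LON equations removes the quadratic terms:
27.2 x + 22.0 y = 698.01
72.2 x − 56.8 y = -3469.09
Solving the 2×2 system: x ≈ -11.7, y ≈ 46.2 km.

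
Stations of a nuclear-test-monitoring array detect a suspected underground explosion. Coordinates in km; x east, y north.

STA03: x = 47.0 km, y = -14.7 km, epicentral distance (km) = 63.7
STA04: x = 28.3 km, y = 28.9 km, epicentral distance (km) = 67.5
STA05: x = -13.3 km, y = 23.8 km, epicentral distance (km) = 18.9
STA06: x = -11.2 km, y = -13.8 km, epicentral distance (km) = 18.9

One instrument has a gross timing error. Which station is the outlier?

STA04

Solve using three stations at a time. Using STA03, STA05, STA06 (subtract circle equations pairwise → linear system) gives (x, y) ≈ (-13.6, 4.9).
Distances from that point to each station vs reported:
  STA03: calculated 63.7 vs reported 63.7 → residual 0.0 km
  STA04: calculated 48.3 vs reported 67.5 → residual 19.2 km
  STA05: calculated 18.9 vs reported 18.9 → residual 0.0 km
  STA06: calculated 18.9 vs reported 18.9 → residual 0.0 km
STA03, STA05, STA06 are mutually consistent (residuals ≈ 0); STA04 is off by 19.2 km.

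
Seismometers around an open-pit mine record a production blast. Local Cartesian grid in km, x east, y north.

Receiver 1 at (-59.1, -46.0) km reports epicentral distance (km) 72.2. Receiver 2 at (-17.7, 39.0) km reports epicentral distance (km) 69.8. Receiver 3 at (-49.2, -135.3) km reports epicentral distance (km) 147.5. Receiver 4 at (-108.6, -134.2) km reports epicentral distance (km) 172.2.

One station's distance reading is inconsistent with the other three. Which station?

Solve using three stations at a time. Using Receiver 1, Receiver 3, Receiver 4 (subtract circle equations pairwise → linear system) gives (x, y) ≈ (-9.8, 6.9).
Distances from that point to each station vs reported:
  Receiver 1: calculated 72.3 vs reported 72.2 → residual 0.1 km
  Receiver 2: calculated 33.1 vs reported 69.8 → residual 36.7 km
  Receiver 3: calculated 147.5 vs reported 147.5 → residual 0.0 km
  Receiver 4: calculated 172.2 vs reported 172.2 → residual 0.0 km
Receiver 1, Receiver 3, Receiver 4 are mutually consistent (residuals ≈ 0); Receiver 2 is off by 36.7 km.

Receiver 2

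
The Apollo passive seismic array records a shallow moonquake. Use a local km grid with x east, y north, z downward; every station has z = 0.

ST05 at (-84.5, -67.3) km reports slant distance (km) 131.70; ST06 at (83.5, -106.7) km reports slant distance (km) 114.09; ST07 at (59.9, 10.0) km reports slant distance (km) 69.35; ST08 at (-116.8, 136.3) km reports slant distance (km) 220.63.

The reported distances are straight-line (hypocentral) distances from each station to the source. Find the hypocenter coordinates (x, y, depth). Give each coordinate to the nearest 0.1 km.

Each station gives a sphere (x−x_i)² + (y−y_i)² + z² = d_i² (stations at z=0).
Subtracting the ST05 sphere from ST06 and ST07: z² cancels, leaving linear equations in x and y:
336.0 x − 78.8 y = 11015.96
288.8 x + 154.6 y = 4553.94
Solving: x ≈ 27.602, y ≈ -22.105 km (keep extra digits for the depth step; rounded: 27.6, -22.1).
Then from the ST05 sphere: z² = 131.70² − (x + 84.5)² − (y + 67.3)² with x = 27.602, y = -22.105, so z ≈ 52.301 ≈ 52.3 km.
Check against ST08 (with the unrounded solution): distance 220.63 ≈ 220.63 km. ✓

x ≈ 27.6 km, y ≈ -22.1 km, depth ≈ 52.3 km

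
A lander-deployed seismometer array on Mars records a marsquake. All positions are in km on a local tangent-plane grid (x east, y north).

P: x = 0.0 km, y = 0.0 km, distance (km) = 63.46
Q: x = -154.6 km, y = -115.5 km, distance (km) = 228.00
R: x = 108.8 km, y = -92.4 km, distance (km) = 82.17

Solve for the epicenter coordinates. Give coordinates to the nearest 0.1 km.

56.4 km east, -29.1 km north

Circle about each station: x² + y² = 63.46²; (x + 154.6)² + (y + 115.5)² = 228.00²; (x − 108.8)² + (y + 92.4)² = 82.17².
Subtracting the P equation from the Q and R equations removes the quadratic terms:
-309.2 x − 231.0 y = -10715.42
217.6 x − 184.8 y = 17650.46
Solving the 2×2 system: x ≈ 56.4, y ≈ -29.1 km.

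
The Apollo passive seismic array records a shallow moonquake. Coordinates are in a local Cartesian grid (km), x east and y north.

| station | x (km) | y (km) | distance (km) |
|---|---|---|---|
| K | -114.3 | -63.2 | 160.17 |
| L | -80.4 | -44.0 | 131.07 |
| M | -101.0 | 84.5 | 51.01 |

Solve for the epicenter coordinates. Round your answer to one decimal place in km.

Circle about each station: (x + 114.3)² + (y + 63.2)² = 160.17²; (x + 80.4)² + (y + 44.0)² = 131.07²; (x + 101.0)² + (y − 84.5)² = 51.01².
Subtracting pairs of circle equations eliminates x²+y² and gives linear equations (the radical axes):
67.8 x + 38.4 y = -183.49
26.6 x + 295.4 y = 23334.93
Solving the 2×2 system: x ≈ -50.0, y ≈ 83.5 km.
Check against K (with the unrounded x, y): √((x + 114.3)²+(y + 63.2)²) = 160.17 ≈ 160.17 km. ✓

(-50.0, 83.5)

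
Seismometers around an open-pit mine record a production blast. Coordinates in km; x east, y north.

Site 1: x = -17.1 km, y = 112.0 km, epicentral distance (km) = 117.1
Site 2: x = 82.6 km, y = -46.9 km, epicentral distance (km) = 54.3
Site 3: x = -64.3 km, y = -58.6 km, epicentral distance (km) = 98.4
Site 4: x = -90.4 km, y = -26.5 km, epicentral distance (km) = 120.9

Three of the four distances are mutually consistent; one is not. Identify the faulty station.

Solve using three stations at a time. Using Site 2, Site 3, Site 4 (subtract circle equations pairwise → linear system) gives (x, y) ≈ (30.4, -31.8).
Distances from that point to each station vs reported:
  Site 1: calculated 151.4 vs reported 117.1 → residual 34.3 km
  Site 2: calculated 54.3 vs reported 54.3 → residual 0.0 km
  Site 3: calculated 98.4 vs reported 98.4 → residual 0.0 km
  Site 4: calculated 120.9 vs reported 120.9 → residual 0.0 km
Site 2, Site 3, Site 4 are mutually consistent (residuals ≈ 0); Site 1 is off by 34.3 km.

Site 1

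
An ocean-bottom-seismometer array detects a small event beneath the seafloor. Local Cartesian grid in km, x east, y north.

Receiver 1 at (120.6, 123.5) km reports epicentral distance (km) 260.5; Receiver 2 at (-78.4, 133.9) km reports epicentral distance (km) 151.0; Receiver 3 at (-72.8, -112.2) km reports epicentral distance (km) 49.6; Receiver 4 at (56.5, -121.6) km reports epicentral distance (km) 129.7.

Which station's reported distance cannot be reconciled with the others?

Solve using three stations at a time. Using Receiver 1, Receiver 3, Receiver 4 (subtract circle equations pairwise → linear system) gives (x, y) ≈ (-59.9, -64.4).
Distances from that point to each station vs reported:
  Receiver 1: calculated 260.5 vs reported 260.5 → residual 0.0 km
  Receiver 2: calculated 199.1 vs reported 151.0 → residual 48.1 km
  Receiver 3: calculated 49.6 vs reported 49.6 → residual 0.0 km
  Receiver 4: calculated 129.7 vs reported 129.7 → residual 0.0 km
Receiver 1, Receiver 3, Receiver 4 are mutually consistent (residuals ≈ 0); Receiver 2 is off by 48.1 km.

Receiver 2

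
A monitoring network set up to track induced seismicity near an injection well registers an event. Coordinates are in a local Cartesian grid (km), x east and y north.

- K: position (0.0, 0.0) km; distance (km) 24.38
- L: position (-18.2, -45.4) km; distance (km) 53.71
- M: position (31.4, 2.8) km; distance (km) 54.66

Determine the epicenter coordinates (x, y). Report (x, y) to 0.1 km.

Circle about each station: x² + y² = 24.38²; (x + 18.2)² + (y + 45.4)² = 53.71²; (x − 31.4)² + (y − 2.8)² = 54.66².
Subtracting the K equation from the L and M equations removes the quadratic terms:
-36.4 x − 90.8 y = 102.02
62.8 x + 5.6 y = -1399.53
Solving the 2×2 system: x ≈ -23.0, y ≈ 8.1 km.

-23.0 km east, 8.1 km north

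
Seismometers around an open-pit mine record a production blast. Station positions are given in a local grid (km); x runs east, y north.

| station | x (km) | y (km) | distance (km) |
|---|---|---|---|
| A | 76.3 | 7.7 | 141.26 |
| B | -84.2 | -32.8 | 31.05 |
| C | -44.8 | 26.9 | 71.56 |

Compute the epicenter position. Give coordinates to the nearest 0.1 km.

-55.2 km east, -43.9 km north

Circle about each station: (x − 76.3)² + (y − 7.7)² = 141.26²; (x + 84.2)² + (y + 32.8)² = 31.05²; (x + 44.8)² + (y − 26.9)² = 71.56².
Subtracting the A equation from the B and C equations removes the quadratic terms:
-321.0 x − 81.0 y = 21274.79
-242.2 x + 38.4 y = 11683.22
Solving the 2×2 system: x ≈ -55.2, y ≈ -43.9 km.
Check against A (with the unrounded x, y): √((x − 76.3)²+(y − 7.7)²) = 141.26 ≈ 141.26 km. ✓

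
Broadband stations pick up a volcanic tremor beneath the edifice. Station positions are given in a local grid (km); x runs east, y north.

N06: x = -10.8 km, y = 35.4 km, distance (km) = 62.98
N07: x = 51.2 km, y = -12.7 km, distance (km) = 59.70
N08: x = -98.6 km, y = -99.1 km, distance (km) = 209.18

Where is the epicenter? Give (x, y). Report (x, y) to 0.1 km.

(51.1, 47.0)

Circle about each station: (x + 10.8)² + (y − 35.4)² = 62.98²; (x − 51.2)² + (y + 12.7)² = 59.70²; (x + 98.6)² + (y + 99.1)² = 209.18².
Subtracting the N06 equation from the N07 and N08 equations removes the quadratic terms:
124.0 x − 96.2 y = 1815.32
-175.6 x − 269.0 y = -21616.82
Solving the 2×2 system: x ≈ 51.1, y ≈ 47.0 km.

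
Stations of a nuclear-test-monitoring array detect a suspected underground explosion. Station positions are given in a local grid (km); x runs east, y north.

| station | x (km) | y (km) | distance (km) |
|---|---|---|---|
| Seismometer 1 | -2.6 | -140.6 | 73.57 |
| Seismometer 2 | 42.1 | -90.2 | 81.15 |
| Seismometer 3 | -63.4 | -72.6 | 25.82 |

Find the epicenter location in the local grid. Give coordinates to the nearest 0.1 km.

-37.8 km east, -76.0 km north

Circle about each station: (x + 2.6)² + (y + 140.6)² = 73.57²; (x − 42.1)² + (y + 90.2)² = 81.15²; (x + 63.4)² + (y + 72.6)² = 25.82².
Subtracting pairs of circle equations eliminates x²+y² and gives linear equations (the radical axes):
89.4 x + 100.8 y = -11039.45
-121.6 x + 136.0 y = -5738.93
Solving the 2×2 system: x ≈ -37.8, y ≈ -76.0 km.
Check against Seismometer 1 (with the unrounded x, y): √((x + 2.6)²+(y + 140.6)²) = 73.57 ≈ 73.57 km. ✓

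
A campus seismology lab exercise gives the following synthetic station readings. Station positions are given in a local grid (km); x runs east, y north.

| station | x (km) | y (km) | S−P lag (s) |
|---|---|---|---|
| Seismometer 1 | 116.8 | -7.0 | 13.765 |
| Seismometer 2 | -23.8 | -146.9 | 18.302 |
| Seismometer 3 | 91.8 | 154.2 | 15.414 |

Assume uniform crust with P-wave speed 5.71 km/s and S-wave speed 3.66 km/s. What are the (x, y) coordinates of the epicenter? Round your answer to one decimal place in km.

Distance from S−P lag: d = Δt · v_P v_S / (v_P − v_S) = Δt · (5.71·3.66)/(5.71−3.66) ≈ 10.1944·Δt.
So d_Seismometer 1 = 140.33, d_Seismometer 2 = 186.58, d_Seismometer 3 = 157.14 km.
Circle about each station: (x − 116.8)² + (y + 7.0)² = 140.33²; (x + 23.8)² + (y + 146.9)² = 186.58²; (x − 91.8)² + (y − 154.2)² = 157.14².
Subtracting the Seismometer 1 equation from the Seismometer 2 and Seismometer 3 equations removes the quadratic terms:
-281.2 x − 279.8 y = -6664.78
-50.0 x + 322.4 y = 13513.17
Solving the 2×2 system: x ≈ -15.6, y ≈ 39.5 km.

x ≈ -15.6 km, y ≈ 39.5 km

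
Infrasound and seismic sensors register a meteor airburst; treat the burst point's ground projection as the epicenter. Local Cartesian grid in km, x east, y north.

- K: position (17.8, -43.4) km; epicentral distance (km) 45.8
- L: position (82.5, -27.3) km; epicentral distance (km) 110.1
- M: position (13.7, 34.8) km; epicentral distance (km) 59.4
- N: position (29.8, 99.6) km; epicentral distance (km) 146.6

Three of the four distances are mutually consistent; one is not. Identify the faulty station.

Solve using three stations at a time. Using K, L, N (subtract circle equations pairwise → linear system) gives (x, y) ≈ (-27.3, -35.4).
Distances from that point to each station vs reported:
  K: calculated 45.8 vs reported 45.8 → residual 0.0 km
  L: calculated 110.1 vs reported 110.1 → residual 0.0 km
  M: calculated 81.3 vs reported 59.4 → residual 21.9 km
  N: calculated 146.6 vs reported 146.6 → residual 0.0 km
K, L, N are mutually consistent (residuals ≈ 0); M is off by 21.9 km.

M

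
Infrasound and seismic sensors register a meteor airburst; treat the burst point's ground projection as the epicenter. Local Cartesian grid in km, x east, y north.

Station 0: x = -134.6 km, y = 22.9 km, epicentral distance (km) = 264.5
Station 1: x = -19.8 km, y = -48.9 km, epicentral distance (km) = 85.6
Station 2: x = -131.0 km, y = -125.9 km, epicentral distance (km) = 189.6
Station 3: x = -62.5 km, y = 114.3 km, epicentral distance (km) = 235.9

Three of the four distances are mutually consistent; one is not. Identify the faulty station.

Solve using three stations at a time. Using Station 1, Station 2, Station 3 (subtract circle equations pairwise → linear system) gives (x, y) ≈ (55.2, -90.1).
Distances from that point to each station vs reported:
  Station 0: calculated 220.9 vs reported 264.5 → residual 43.6 km
  Station 1: calculated 85.6 vs reported 85.6 → residual 0.0 km
  Station 2: calculated 189.6 vs reported 189.6 → residual 0.0 km
  Station 3: calculated 235.9 vs reported 235.9 → residual 0.0 km
Station 1, Station 2, Station 3 are mutually consistent (residuals ≈ 0); Station 0 is off by 43.6 km.

Station 0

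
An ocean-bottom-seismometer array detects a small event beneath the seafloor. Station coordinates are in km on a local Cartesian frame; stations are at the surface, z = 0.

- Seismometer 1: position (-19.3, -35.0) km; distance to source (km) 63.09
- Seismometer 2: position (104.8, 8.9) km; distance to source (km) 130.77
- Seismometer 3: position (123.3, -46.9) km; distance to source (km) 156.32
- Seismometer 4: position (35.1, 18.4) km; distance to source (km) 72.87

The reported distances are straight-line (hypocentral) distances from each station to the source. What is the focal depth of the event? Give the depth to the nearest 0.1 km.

z ≈ 49.8 km

Each station gives a sphere (x−x_i)² + (y−y_i)² + z² = d_i² (stations at z=0).
Subtracting the Seismometer 1 sphere from Seismometer 2 and Seismometer 3: z² cancels, leaving linear equations in x and y:
248.2 x + 87.8 y = -3655.68
285.2 x − 23.8 y = -4650.58
Solving: x ≈ -16.005, y ≈ 3.608 km (keep extra digits for the depth step; rounded: -16.0, 3.6).
Then from the Seismometer 1 sphere: z² = 63.09² − (x + 19.3)² − (y + 35.0)² with x = -16.005, y = 3.608, so z ≈ 49.789 ≈ 49.8 km.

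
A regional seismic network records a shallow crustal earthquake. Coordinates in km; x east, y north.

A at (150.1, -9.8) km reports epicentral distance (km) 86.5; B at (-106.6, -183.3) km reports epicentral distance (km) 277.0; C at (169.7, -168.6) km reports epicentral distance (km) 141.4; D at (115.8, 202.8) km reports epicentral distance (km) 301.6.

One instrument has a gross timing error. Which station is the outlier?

Solve using three stations at a time. Using A, B, D (subtract circle equations pairwise → linear system) gives (x, y) ≈ (156.3, -96.1).
Distances from that point to each station vs reported:
  A: calculated 86.5 vs reported 86.5 → residual 0.0 km
  B: calculated 277.0 vs reported 277.0 → residual 0.0 km
  C: calculated 73.8 vs reported 141.4 → residual 67.6 km
  D: calculated 301.6 vs reported 301.6 → residual 0.0 km
A, B, D are mutually consistent (residuals ≈ 0); C is off by 67.6 km.

C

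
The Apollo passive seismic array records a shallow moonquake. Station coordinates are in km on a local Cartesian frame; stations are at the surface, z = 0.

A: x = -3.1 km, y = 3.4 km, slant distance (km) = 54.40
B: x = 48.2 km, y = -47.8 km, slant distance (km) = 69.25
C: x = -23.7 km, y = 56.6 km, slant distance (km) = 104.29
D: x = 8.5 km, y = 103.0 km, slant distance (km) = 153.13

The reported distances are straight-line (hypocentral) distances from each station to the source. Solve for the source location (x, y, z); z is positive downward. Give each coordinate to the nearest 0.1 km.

(-20.1, -47.0, 11.4)

Each station gives a sphere (x−x_i)² + (y−y_i)² + z² = d_i² (stations at z=0).
Subtracting the A sphere from B and C: z² cancels, leaving linear equations in x and y:
102.6 x − 102.4 y = 2750.71
-41.2 x + 106.4 y = -4172.96
Solving: x ≈ -20.102, y ≈ -47.003 km (keep extra digits for the depth step; rounded: -20.1, -47.0).
Then from the A sphere: z² = 54.40² − (x + 3.1)² − (y − 3.4)² with x = -20.102, y = -47.003, so z ≈ 11.394 ≈ 11.4 km.
Check against D (with the unrounded solution): distance 153.13 ≈ 153.13 km. ✓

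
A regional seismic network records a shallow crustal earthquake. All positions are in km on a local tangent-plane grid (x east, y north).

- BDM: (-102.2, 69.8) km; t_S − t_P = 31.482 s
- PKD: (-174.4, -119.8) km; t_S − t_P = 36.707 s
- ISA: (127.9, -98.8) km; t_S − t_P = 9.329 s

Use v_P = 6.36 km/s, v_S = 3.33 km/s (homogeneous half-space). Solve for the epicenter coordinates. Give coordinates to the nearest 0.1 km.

x ≈ 75.2 km, y ≈ -60.4 km

Distance from S−P lag: d = Δt · v_P v_S / (v_P − v_S) = Δt · (6.36·3.33)/(6.36−3.33) ≈ 6.9897·Δt.
So d_BDM = 220.05, d_PKD = 256.57, d_ISA = 65.21 km.
Circle about each station: (x + 102.2)² + (y − 69.8)² = 220.05²; (x + 174.4)² + (y + 119.8)² = 256.57²; (x − 127.9)² + (y + 98.8)² = 65.21².
Subtracting the BDM equation from the PKD and ISA equations removes the quadratic terms:
-144.4 x − 379.2 y = 12044.36
460.2 x − 337.2 y = 54972.63
Solving the 2×2 system: x ≈ 75.2, y ≈ -60.4 km.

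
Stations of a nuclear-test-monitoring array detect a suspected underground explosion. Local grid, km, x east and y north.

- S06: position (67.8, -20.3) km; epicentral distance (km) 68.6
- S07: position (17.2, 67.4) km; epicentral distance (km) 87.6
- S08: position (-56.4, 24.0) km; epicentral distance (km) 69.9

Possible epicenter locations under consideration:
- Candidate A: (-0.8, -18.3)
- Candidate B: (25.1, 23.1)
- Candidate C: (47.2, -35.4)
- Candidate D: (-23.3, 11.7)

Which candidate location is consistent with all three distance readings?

For each candidate, compare |candidate − station| to the reported distance:
Candidate A: residuals S06 0.0, S07 0.0, S08 0.0 → max 0.0 km
Candidate B: residuals S06 7.7, S07 42.6, S08 11.6 → max 42.6 km
Candidate C: residuals S06 43.1, S07 19.5, S08 49.5 → max 49.5 km
Candidate D: residuals S06 28.0, S07 18.7, S08 34.6 → max 34.6 km
Only Candidate A has all residuals ≈ 0.

Candidate A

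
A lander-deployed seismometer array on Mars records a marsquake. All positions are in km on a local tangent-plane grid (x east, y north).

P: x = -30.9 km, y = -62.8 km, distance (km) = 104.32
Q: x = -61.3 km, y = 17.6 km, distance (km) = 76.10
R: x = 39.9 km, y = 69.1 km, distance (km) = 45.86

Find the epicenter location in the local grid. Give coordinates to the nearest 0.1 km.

(13.5, 31.6)

Circle about each station: (x + 30.9)² + (y + 62.8)² = 104.32²; (x + 61.3)² + (y − 17.6)² = 76.10²; (x − 39.9)² + (y − 69.1)² = 45.86².
Subtracting pairs of circle equations eliminates x²+y² and gives linear equations (the radical axes):
-60.8 x + 160.8 y = 4260.25
141.6 x + 263.8 y = 10247.69
Solving the 2×2 system: x ≈ 13.5, y ≈ 31.6 km.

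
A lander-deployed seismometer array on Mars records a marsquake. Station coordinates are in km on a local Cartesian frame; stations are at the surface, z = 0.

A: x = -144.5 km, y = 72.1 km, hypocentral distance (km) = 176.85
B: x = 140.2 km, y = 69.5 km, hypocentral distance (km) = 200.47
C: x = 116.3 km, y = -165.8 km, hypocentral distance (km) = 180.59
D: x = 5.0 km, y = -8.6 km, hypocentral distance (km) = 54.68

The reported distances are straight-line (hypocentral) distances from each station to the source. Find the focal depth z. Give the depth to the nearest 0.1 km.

27.6 km

Each station gives a sphere (x−x_i)² + (y−y_i)² + z² = d_i² (stations at z=0).
Subtracting the A sphere from B and C: z² cancels, leaving linear equations in x and y:
569.4 x − 5.2 y = -10504.67
521.6 x − 475.8 y = 13599.84
Solving: x ≈ -18.899, y ≈ -49.301 km (keep extra digits for the depth step; rounded: -18.9, -49.3).
Then from the A sphere: z² = 176.85² − (x + 144.5)² − (y − 72.1)² with x = -18.899, y = -49.301, so z ≈ 27.606 ≈ 27.6 km.
Check against D (with the unrounded solution): distance 54.68 ≈ 54.68 km. ✓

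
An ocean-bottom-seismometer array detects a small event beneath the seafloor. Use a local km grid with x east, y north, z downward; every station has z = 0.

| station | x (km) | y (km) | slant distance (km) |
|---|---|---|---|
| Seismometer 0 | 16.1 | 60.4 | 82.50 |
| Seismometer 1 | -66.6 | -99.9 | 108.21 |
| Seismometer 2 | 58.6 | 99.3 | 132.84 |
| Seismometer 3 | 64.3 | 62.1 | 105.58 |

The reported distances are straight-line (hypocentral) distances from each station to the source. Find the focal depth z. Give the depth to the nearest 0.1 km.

z ≈ 24.0 km

Each station gives a sphere (x−x_i)² + (y−y_i)² + z² = d_i² (stations at z=0).
Subtracting the Seismometer 0 sphere from Seismometer 1 and Seismometer 2: z² cancels, leaving linear equations in x and y:
-165.4 x − 320.6 y = 5605.05
85.0 x + 77.8 y = -1453.14
Solving: x ≈ -2.072, y ≈ -16.414 km (keep extra digits for the depth step; rounded: -2.1, -16.4).
Then from the Seismometer 0 sphere: z² = 82.50² − (x − 16.1)² − (y − 60.4)² with x = -2.072, y = -16.414, so z ≈ 23.992 ≈ 24.0 km.
Check against Seismometer 3 (with the unrounded solution): distance 105.57 ≈ 105.58 km. ✓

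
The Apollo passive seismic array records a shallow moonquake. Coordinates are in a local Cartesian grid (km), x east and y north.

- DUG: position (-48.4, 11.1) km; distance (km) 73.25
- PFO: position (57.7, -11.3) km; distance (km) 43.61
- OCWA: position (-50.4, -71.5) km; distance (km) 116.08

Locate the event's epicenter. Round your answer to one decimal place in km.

Circle about each station: (x + 48.4)² + (y − 11.1)² = 73.25²; (x − 57.7)² + (y + 11.3)² = 43.61²; (x + 50.4)² + (y + 71.5)² = 116.08².
Subtracting the DUG equation from the PFO and OCWA equations removes the quadratic terms:
212.2 x − 44.8 y = 4454.94
-4.0 x − 165.2 y = -2922.36
Solving the 2×2 system: x ≈ 24.6, y ≈ 17.1 km.

x ≈ 24.6 km, y ≈ 17.1 km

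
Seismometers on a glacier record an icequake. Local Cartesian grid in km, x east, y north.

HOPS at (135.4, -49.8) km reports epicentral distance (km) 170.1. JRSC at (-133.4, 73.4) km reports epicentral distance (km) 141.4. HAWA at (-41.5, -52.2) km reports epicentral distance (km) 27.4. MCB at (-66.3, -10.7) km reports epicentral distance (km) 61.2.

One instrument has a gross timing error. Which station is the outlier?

MCB

Solve using three stations at a time. Using HOPS, JRSC, HAWA (subtract circle equations pairwise → linear system) gives (x, y) ≈ (-33.0, -26.2).
Distances from that point to each station vs reported:
  HOPS: calculated 170.1 vs reported 170.1 → residual 0.0 km
  JRSC: calculated 141.4 vs reported 141.4 → residual 0.0 km
  HAWA: calculated 27.3 vs reported 27.4 → residual 0.1 km
  MCB: calculated 36.7 vs reported 61.2 → residual 24.5 km
HOPS, JRSC, HAWA are mutually consistent (residuals ≈ 0); MCB is off by 24.5 km.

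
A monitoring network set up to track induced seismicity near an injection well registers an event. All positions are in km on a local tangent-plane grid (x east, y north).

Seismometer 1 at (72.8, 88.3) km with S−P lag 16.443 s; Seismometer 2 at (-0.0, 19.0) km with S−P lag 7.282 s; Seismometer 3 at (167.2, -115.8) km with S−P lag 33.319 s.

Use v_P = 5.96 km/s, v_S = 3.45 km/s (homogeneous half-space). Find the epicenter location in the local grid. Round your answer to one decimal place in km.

Distance from S−P lag: d = Δt · v_P v_S / (v_P − v_S) = Δt · (5.96·3.45)/(5.96−3.45) ≈ 8.1920·Δt.
So d_Seismometer 1 = 134.70, d_Seismometer 2 = 59.65, d_Seismometer 3 = 272.95 km.
Circle about each station: (x − 72.8)² + (y − 88.3)² = 134.70²; x² + (y − 19.0)² = 59.65²; (x − 167.2)² + (y + 115.8)² = 272.95².
Subtracting the Seismometer 1 equation from the Seismometer 2 and Seismometer 3 equations removes the quadratic terms:
-145.6 x − 138.6 y = 1850.24
188.8 x − 408.2 y = -28088.86
Solving the 2×2 system: x ≈ -54.3, y ≈ 43.7 km.

(-54.3, 43.7)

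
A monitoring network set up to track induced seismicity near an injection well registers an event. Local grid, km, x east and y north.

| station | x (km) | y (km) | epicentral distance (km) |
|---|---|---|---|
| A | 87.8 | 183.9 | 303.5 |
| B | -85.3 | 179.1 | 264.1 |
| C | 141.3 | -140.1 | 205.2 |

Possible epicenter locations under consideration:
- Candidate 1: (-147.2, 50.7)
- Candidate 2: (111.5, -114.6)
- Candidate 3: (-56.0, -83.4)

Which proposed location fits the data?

For each candidate, compare |candidate − station| to the reported distance:
Candidate 1: residuals A 33.4, B 121.6, C 140.7 → max 140.7 km
Candidate 2: residuals A 4.1, B 89.4, C 166.0 → max 166.0 km
Candidate 3: residuals A 0.0, B 0.0, C 0.1 → max 0.1 km
Only Candidate 3 has all residuals ≈ 0.

Candidate 3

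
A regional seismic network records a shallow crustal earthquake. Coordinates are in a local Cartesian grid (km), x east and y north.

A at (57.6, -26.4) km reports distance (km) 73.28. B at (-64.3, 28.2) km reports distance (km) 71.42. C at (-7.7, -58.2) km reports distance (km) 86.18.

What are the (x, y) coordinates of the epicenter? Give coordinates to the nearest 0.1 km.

Circle about each station: (x − 57.6)² + (y + 26.4)² = 73.28²; (x + 64.3)² + (y − 28.2)² = 71.42²; (x + 7.7)² + (y + 58.2)² = 86.18².
Subtracting pairs of circle equations eliminates x²+y² and gives linear equations (the radical axes):
-243.8 x + 109.2 y = 1184.15
-130.6 x − 63.6 y = -2625.22
Solving the 2×2 system: x ≈ 7.1, y ≈ 26.7 km.

7.1 km east, 26.7 km north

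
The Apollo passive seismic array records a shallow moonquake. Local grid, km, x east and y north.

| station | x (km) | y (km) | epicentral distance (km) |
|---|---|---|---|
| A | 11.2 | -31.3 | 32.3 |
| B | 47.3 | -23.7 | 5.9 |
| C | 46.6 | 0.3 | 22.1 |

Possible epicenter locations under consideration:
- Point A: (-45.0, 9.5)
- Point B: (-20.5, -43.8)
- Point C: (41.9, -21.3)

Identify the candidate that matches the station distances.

Point C

For each candidate, compare |candidate − station| to the reported distance:
Point A: residuals A 37.1, B 92.2, C 70.0 → max 92.2 km
Point B: residuals A 1.8, B 64.8, C 58.2 → max 64.8 km
Point C: residuals A 0.0, B 0.0, C 0.0 → max 0.0 km
Only Point C has all residuals ≈ 0.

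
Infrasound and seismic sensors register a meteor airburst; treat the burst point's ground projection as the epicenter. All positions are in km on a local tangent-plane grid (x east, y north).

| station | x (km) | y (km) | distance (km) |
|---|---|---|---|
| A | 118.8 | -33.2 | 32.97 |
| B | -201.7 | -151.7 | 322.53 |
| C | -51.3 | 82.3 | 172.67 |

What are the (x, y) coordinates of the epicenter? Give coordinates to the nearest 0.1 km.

Circle about each station: (x − 118.8)² + (y + 33.2)² = 32.97²; (x + 201.7)² + (y + 151.7)² = 322.53²; (x + 51.3)² + (y − 82.3)² = 172.67².
Subtracting pairs of circle equations eliminates x²+y² and gives linear equations (the radical axes):
-641.0 x − 237.0 y = -54458.48
-340.2 x + 231.0 y = -34538.61
Solving the 2×2 system: x ≈ 90.8, y ≈ -15.8 km.

x ≈ 90.8 km, y ≈ -15.8 km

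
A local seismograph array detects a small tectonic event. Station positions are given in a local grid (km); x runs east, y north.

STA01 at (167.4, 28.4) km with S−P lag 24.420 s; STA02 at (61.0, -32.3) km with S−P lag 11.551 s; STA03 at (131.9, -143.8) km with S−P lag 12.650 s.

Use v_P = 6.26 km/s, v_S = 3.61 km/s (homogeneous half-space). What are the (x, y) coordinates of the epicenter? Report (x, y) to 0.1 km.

Distance from S−P lag: d = Δt · v_P v_S / (v_P − v_S) = Δt · (6.26·3.61)/(6.26−3.61) ≈ 8.5278·Δt.
So d_STA01 = 208.25, d_STA02 = 98.50, d_STA03 = 107.88 km.
Circle about each station: (x − 167.4)² + (y − 28.4)² = 208.25²; (x − 61.0)² + (y + 32.3)² = 98.50²; (x − 131.9)² + (y + 143.8)² = 107.88².
Subtracting the STA01 equation from the STA02 and STA03 equations removes the quadratic terms:
-212.8 x − 121.4 y = 9600.78
-71.0 x − 344.4 y = 40976.70
Solving the 2×2 system: x ≈ 25.8, y ≈ -124.3 km.
Check against STA01 (with the unrounded x, y): √((x − 167.4)²+(y − 28.4)²) = 208.25 ≈ 208.25 km. ✓

(25.8, -124.3)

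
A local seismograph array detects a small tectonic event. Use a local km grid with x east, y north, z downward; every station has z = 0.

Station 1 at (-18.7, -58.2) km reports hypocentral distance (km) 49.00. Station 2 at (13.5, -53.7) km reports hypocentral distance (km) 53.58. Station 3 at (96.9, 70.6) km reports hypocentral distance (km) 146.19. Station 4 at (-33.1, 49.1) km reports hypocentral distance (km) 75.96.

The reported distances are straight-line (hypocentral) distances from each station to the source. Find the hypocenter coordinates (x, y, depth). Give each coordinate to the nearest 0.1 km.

x ≈ -15.1 km, y ≈ -18.8 km, depth ≈ 28.9 km

Each station gives a sphere (x−x_i)² + (y−y_i)² + z² = d_i² (stations at z=0).
Subtracting the Station 1 sphere from Station 2 and Station 3: z² cancels, leaving linear equations in x and y:
64.4 x + 9.0 y = -1140.81
231.2 x + 257.6 y = -8333.48
Solving: x ≈ -15.086, y ≈ -18.811 km (keep extra digits for the depth step; rounded: -15.1, -18.8).
Then from the Station 1 sphere: z² = 49.00² − (x + 18.7)² − (y + 58.2)² with x = -15.086, y = -18.811, so z ≈ 28.921 ≈ 28.9 km.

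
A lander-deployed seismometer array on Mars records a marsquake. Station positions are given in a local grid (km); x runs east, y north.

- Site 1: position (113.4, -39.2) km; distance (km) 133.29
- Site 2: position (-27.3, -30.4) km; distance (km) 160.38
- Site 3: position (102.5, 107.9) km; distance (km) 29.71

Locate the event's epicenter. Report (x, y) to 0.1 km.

Circle about each station: (x − 113.4)² + (y + 39.2)² = 133.29²; (x + 27.3)² + (y + 30.4)² = 160.38²; (x − 102.5)² + (y − 107.9)² = 29.71².
Subtracting pairs of circle equations eliminates x²+y² and gives linear equations (the radical axes):
-281.4 x + 17.6 y = -20682.27
-21.8 x + 294.2 y = 24636.00
Solving the 2×2 system: x ≈ 79.1, y ≈ 89.6 km.

x ≈ 79.1 km, y ≈ 89.6 km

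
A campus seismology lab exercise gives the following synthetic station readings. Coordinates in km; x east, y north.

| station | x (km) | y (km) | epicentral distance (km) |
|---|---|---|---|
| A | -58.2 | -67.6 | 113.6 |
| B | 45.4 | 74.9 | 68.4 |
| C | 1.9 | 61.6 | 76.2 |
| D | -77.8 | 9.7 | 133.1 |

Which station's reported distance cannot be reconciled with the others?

Solve using three stations at a time. Using B, C, D (subtract circle equations pairwise → linear system) gives (x, y) ≈ (55.3, 7.2).
Distances from that point to each station vs reported:
  A: calculated 135.9 vs reported 113.6 → residual 22.3 km
  B: calculated 68.4 vs reported 68.4 → residual 0.0 km
  C: calculated 76.2 vs reported 76.2 → residual 0.0 km
  D: calculated 133.1 vs reported 133.1 → residual 0.0 km
B, C, D are mutually consistent (residuals ≈ 0); A is off by 22.3 km.

A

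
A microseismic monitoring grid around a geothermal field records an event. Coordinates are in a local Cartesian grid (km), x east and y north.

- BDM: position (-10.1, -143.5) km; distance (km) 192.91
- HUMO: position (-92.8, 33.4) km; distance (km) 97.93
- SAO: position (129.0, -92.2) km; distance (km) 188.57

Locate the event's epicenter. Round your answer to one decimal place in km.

3.9 km east, 48.9 km north

Circle about each station: (x + 10.1)² + (y + 143.5)² = 192.91²; (x + 92.8)² + (y − 33.4)² = 97.93²; (x − 129.0)² + (y + 92.2)² = 188.57².
Subtracting the BDM equation from the HUMO and SAO equations removes the quadratic terms:
-165.4 x + 353.8 y = 16657.12
278.2 x + 102.6 y = 6103.20
Solving the 2×2 system: x ≈ 3.9, y ≈ 48.9 km.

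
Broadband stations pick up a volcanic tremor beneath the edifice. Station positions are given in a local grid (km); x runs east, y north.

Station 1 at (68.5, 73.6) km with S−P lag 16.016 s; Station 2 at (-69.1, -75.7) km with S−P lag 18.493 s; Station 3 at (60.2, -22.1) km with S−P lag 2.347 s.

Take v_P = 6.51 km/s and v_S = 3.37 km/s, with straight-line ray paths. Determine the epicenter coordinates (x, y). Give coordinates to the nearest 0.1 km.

Distance from S−P lag: d = Δt · v_P v_S / (v_P − v_S) = Δt · (6.51·3.37)/(6.51−3.37) ≈ 6.9868·Δt.
So d_Station 1 = 111.90, d_Station 2 = 129.21, d_Station 3 = 16.40 km.
Circle about each station: (x − 68.5)² + (y − 73.6)² = 111.90²; (x + 69.1)² + (y + 75.7)² = 129.21²; (x − 60.2)² + (y + 22.1)² = 16.40².
Subtracting pairs of circle equations eliminates x²+y² and gives linear equations (the radical axes):
-275.2 x − 298.6 y = -3777.52
-16.6 x − 191.4 y = 6255.89
Solving the 2×2 system: x ≈ 54.3, y ≈ -37.4 km.

54.3 km east, -37.4 km north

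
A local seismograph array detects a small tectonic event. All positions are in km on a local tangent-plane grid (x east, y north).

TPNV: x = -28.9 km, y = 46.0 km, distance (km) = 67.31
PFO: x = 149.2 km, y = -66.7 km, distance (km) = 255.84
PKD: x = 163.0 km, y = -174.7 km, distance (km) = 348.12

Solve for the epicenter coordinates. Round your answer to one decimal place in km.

Circle about each station: (x + 28.9)² + (y − 46.0)² = 67.31²; (x − 149.2)² + (y + 66.7)² = 255.84²; (x − 163.0)² + (y + 174.7)² = 348.12².
Subtracting the TPNV equation from the PFO and PKD equations removes the quadratic terms:
356.2 x − 225.4 y = -37165.15
383.8 x − 441.4 y = -62519.02
Solving the 2×2 system: x ≈ -32.7, y ≈ 113.2 km.

x ≈ -32.7 km, y ≈ 113.2 km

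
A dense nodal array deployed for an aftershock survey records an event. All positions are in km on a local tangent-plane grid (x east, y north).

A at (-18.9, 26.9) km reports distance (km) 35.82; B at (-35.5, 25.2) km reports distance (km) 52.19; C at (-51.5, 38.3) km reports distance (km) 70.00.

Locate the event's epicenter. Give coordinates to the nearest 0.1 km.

(16.6, 22.1)

Circle about each station: (x + 18.9)² + (y − 26.9)² = 35.82²; (x + 35.5)² + (y − 25.2)² = 52.19²; (x + 51.5)² + (y − 38.3)² = 70.00².
Subtracting the A equation from the B and C equations removes the quadratic terms:
-33.2 x − 3.4 y = -626.25
-65.2 x + 22.8 y = -578.61
Solving the 2×2 system: x ≈ 16.6, y ≈ 22.1 km.
Check against A (with the unrounded x, y): √((x + 18.9)²+(y − 26.9)²) = 35.82 ≈ 35.82 km. ✓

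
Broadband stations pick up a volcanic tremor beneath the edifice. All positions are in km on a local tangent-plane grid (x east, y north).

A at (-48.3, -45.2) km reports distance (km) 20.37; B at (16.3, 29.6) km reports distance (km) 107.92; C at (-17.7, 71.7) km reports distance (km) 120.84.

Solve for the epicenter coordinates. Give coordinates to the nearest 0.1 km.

x ≈ -67.5 km, y ≈ -38.4 km

Circle about each station: (x + 48.3)² + (y + 45.2)² = 20.37²; (x − 16.3)² + (y − 29.6)² = 107.92²; (x + 17.7)² + (y − 71.7)² = 120.84².
Subtracting the A equation from the B and C equations removes the quadratic terms:
129.2 x + 149.6 y = -14465.87
61.2 x + 233.8 y = -13109.12
Solving the 2×2 system: x ≈ -67.5, y ≈ -38.4 km.
Check against A (with the unrounded x, y): √((x + 48.3)²+(y + 45.2)²) = 20.37 ≈ 20.37 km. ✓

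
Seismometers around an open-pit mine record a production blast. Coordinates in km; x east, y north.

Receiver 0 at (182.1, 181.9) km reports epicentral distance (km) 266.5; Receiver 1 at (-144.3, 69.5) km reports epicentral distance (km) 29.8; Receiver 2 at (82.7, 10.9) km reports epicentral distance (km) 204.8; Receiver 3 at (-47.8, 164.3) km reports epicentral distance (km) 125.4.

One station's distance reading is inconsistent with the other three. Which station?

Solve using three stations at a time. Using Receiver 1, Receiver 2, Receiver 3 (subtract circle equations pairwise → linear system) gives (x, y) ≈ (-116.3, 59.3).
Distances from that point to each station vs reported:
  Receiver 0: calculated 322.6 vs reported 266.5 → residual 56.1 km
  Receiver 1: calculated 29.8 vs reported 29.8 → residual 0.0 km
  Receiver 2: calculated 204.8 vs reported 204.8 → residual 0.0 km
  Receiver 3: calculated 125.4 vs reported 125.4 → residual 0.0 km
Receiver 1, Receiver 2, Receiver 3 are mutually consistent (residuals ≈ 0); Receiver 0 is off by 56.1 km.

Receiver 0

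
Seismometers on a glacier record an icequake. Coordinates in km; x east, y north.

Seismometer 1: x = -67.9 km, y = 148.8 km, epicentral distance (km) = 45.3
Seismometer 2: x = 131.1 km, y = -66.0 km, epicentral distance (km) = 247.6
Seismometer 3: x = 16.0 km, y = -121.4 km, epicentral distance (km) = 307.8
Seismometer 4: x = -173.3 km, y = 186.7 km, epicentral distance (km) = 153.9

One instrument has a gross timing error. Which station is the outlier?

Seismometer 3

Solve using three stations at a time. Using Seismometer 1, Seismometer 2, Seismometer 4 (subtract circle equations pairwise → linear system) gives (x, y) ≈ (-36.5, 116.2).
Distances from that point to each station vs reported:
  Seismometer 1: calculated 45.2 vs reported 45.3 → residual 0.1 km
  Seismometer 2: calculated 247.6 vs reported 247.6 → residual 0.0 km
  Seismometer 3: calculated 243.4 vs reported 307.8 → residual 64.4 km
  Seismometer 4: calculated 153.9 vs reported 153.9 → residual 0.0 km
Seismometer 1, Seismometer 2, Seismometer 4 are mutually consistent (residuals ≈ 0); Seismometer 3 is off by 64.4 km.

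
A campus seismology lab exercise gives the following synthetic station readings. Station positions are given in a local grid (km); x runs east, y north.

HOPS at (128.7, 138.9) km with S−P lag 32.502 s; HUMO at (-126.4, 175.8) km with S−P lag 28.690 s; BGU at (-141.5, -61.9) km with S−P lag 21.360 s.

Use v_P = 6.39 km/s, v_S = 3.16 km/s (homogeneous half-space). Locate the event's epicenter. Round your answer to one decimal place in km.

Distance from S−P lag: d = Δt · v_P v_S / (v_P − v_S) = Δt · (6.39·3.16)/(6.39−3.16) ≈ 6.2515·Δt.
So d_HOPS = 203.19, d_HUMO = 179.36, d_BGU = 133.53 km.
Circle about each station: (x − 128.7)² + (y − 138.9)² = 203.19²; (x + 126.4)² + (y − 175.8)² = 179.36²; (x + 141.5)² + (y + 61.9)² = 133.53².
Subtracting the HOPS equation from the HUMO and BGU equations removes the quadratic terms:
-510.2 x + 73.8 y = 20141.87
-540.4 x − 401.6 y = 11452.88
Solving the 2×2 system: x ≈ -36.5, y ≈ 20.6 km.

-36.5 km east, 20.6 km north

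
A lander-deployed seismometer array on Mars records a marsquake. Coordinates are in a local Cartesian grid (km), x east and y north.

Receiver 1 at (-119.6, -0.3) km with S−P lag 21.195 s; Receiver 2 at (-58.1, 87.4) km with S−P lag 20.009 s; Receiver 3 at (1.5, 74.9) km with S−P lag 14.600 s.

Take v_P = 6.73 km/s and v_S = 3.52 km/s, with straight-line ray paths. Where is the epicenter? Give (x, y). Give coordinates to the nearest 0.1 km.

Distance from S−P lag: d = Δt · v_P v_S / (v_P − v_S) = Δt · (6.73·3.52)/(6.73−3.52) ≈ 7.3799·Δt.
So d_Receiver 1 = 156.42, d_Receiver 2 = 147.67, d_Receiver 3 = 107.75 km.
Circle about each station: (x + 119.6)² + (y + 0.3)² = 156.42²; (x + 58.1)² + (y − 87.4)² = 147.67²; (x − 1.5)² + (y − 74.9)² = 107.75².
Subtracting pairs of circle equations eliminates x²+y² and gives linear equations (the radical axes):
123.0 x + 175.4 y = -629.09
242.2 x + 150.4 y = 4165.16
Solving the 2×2 system: x ≈ 34.4, y ≈ -27.7 km.
Check against Receiver 1 (with the unrounded x, y): √((x + 119.6)²+(y + 0.3)²) = 156.43 ≈ 156.42 km. ✓

34.4 km east, -27.7 km north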